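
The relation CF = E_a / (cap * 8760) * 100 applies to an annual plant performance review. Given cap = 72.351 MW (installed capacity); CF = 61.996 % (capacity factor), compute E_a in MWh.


E_a = CF / 100 * cap * 8760
E_a = 61.996 / 100 * 72.351 * 8760
E_a = 3.9293e+05 MWh


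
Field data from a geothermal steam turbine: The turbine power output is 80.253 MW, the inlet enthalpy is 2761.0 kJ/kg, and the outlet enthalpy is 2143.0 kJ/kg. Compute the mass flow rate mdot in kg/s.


mdot = P * 1000 / (h_in - h_out)
mdot = 80.253 * 1000 / (2761.0 - 2143.0)
mdot = 129.86 kg/s


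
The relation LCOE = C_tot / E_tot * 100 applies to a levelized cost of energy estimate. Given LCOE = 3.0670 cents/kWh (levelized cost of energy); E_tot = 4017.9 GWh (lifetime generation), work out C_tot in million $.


C_tot = LCOE / 100 * E_tot
C_tot = 3.0670 / 100 * 4017.9
C_tot = 123.23 million $


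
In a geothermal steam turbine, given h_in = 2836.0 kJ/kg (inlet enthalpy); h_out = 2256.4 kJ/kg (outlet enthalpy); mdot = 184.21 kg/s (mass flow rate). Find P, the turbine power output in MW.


P = mdot * (h_in - h_out) / 1000
P = 184.21 * (2836.0 - 2256.4) / 1000
P = 106.77 MW


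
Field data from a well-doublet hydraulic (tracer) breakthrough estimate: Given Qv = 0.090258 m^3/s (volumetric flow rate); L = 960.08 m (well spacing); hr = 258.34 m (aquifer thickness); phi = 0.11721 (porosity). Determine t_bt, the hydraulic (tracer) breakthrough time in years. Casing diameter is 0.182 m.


t_bt = pi * hr * phi * L^2 / (3 * Qv) / (365.25*86400)
t_bt = pi * 258.34 * 0.11721 * 960.08^2 / (3 * 0.090258) / (365.25*86400)
t_bt = 10.261 years


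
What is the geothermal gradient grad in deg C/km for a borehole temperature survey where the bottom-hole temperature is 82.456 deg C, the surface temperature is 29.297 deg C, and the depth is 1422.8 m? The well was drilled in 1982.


grad = (T_d - T_surf) / d * 1000
grad = (82.456 - 29.297) / 1422.8 * 1000
grad = 37.362 deg C/km


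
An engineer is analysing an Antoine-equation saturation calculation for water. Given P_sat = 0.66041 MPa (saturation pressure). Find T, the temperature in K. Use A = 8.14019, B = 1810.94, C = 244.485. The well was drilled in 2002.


T = B / (A - log10(P_sat * 760 / 0.101325)) - C
T = 1810.94 / (8.14019 - log10(0.66041 * 760 / 0.101325)) - 244.485
T = 162.9000 deg C
Convert to K: 162.9000 + 273.15 = 436.05 K
T = 436.05 K


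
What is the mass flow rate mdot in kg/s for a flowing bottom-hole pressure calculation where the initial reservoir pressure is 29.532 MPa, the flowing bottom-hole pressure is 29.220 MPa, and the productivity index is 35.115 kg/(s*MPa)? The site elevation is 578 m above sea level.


mdot = (P_i - P_wf) * PI
mdot = (29.532 - 29.220) * 35.115
mdot = 10.956 kg/s


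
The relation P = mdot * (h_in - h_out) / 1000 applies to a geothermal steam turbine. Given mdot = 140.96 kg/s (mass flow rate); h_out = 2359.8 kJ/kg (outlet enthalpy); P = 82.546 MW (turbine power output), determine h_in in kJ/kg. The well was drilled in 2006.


h_in = h_out + P * 1000 / mdot
h_in = 2359.8 + 82.546 * 1000 / 140.96
h_in = 2945.4 kJ/kg


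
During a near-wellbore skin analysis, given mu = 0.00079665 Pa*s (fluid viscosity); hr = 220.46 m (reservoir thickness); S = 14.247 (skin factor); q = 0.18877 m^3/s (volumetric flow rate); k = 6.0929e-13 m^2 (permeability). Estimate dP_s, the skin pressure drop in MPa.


dP_s = S * q * mu / (2*pi*k*hr) / 1000
dP_s = 14.247 * 0.18877 * 0.00079665 / (2*pi*6.0929e-13*220.46) / 1000
dP_s = 2538.576 kPa
Convert: 2538.576 kPa * 0.001 = 2.5386 MPa
dP_s = 2.5386 MPa


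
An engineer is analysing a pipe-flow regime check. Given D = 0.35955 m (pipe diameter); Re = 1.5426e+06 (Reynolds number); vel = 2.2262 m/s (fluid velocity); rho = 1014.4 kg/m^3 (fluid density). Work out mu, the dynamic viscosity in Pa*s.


mu = rho * vel * D / Re
mu = 1014.4 * 2.2262 * 0.35955 / 1.5426e+06
mu = 0.00052636 Pa*s


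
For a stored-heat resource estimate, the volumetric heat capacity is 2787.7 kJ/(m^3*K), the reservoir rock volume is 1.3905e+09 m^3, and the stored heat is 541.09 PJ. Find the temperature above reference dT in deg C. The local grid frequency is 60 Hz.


dT = Q_s * 1e12 / (Vr * rhoc)
dT = 541.09 * 1e12 / (1.3905e+09 * 2787.7)
dT = 139.5894 K
Convert (temperature difference, 1 K = 1 deg C): 139.5894 K = 139.5894 deg C
dT = 139.59 deg C


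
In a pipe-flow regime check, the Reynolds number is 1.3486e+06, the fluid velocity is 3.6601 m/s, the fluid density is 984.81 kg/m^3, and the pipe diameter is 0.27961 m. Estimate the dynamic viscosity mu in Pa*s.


mu = rho * vel * D / Re
mu = 984.81 * 3.6601 * 0.27961 / 1.3486e+06
mu = 0.00074733 Pa*s


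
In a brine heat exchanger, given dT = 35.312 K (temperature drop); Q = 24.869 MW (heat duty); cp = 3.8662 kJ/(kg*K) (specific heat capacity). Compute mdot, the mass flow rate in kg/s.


mdot = Q * 1000 / (cp * dT)
mdot = 24.869 * 1000 / (3.8662 * 35.312)
mdot = 182.16 kg/s


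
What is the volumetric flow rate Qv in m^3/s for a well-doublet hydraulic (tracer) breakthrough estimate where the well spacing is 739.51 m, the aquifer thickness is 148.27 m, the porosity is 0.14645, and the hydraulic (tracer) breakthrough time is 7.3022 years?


Qv = pi*hr*phi*L^2 / (3*t_bt*365.25*86400)
Qv = pi*148.27*0.14645*739.51^2 / (3*7.3022*365.25*86400)
Qv = 0.053964 m^3/s


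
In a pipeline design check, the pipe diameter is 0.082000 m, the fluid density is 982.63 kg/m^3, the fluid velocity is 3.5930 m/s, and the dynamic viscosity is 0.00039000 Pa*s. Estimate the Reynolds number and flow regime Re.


Step 1: Re = rho*vel*D/mu = 982.63*3.593*0.082/0.00039 = 7.4233e+05
Step 2: Re = 7.4233e+05 > 4000, so flow is turbulent.
Re = 7.4233e+05 (turbulent)


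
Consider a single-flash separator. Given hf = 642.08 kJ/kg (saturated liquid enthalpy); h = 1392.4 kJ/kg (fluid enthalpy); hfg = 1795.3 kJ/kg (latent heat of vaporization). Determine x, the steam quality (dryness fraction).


x = (h - hf) / hfg
x = (1392.4 - 642.08) / 1795.3
x = 0.41794


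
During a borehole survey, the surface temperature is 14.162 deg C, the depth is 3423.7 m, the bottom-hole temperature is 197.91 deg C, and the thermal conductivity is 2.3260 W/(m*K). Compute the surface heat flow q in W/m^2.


Step 1: grad = (T_d - T_surf)/d * 1000 = (197.91 - 14.162)/3423.7 * 1000 = 53.66942 deg C/km
Step 2: q = k * grad / 1000 = 2.326 * 53.66942 / 1000 = 0.12484 W/m^2
q = 0.12484 W/m^2


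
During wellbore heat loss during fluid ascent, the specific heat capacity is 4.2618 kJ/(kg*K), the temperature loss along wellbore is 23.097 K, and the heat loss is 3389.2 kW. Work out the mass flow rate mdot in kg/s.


mdot = Q_loss / (cp * dT)
mdot = 3389.2 / (4.2618 * 23.097)
mdot = 34.431 kg/s


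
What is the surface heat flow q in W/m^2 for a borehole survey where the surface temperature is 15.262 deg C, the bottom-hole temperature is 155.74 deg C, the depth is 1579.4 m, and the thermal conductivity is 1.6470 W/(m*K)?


Step 1: grad = (T_d - T_surf)/d * 1000 = (155.74 - 15.262)/1579.4 * 1000 = 88.94390 deg C/km
Step 2: q = k * grad / 1000 = 1.647 * 88.94390 / 1000 = 0.14649 W/m^2
q = 0.14649 W/m^2


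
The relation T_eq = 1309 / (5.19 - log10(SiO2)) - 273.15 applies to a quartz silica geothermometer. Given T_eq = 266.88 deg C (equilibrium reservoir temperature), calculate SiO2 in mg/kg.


SiO2 = 10^(5.19 - 1309/(T_eq + 273.15))
SiO2 = 10^(5.19 - 1309/(266.88 + 273.15))
SiO2 = 583.53 mg/kg


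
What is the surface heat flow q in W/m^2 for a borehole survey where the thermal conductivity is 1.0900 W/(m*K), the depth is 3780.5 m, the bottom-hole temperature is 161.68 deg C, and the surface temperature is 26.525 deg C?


Step 1: grad = (T_d - T_surf)/d * 1000 = (161.68 - 26.525)/3780.5 * 1000 = 35.75056 deg C/km
Step 2: q = k * grad / 1000 = 1.09 * 35.75056 / 1000 = 0.038968 W/m^2
q = 0.038968 W/m^2


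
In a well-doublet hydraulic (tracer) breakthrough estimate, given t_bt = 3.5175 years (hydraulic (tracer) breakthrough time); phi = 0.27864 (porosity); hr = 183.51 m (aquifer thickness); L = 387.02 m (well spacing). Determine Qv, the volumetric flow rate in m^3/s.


Qv = pi*hr*phi*L^2 / (3*t_bt*365.25*86400)
Qv = pi*183.51*0.27864*387.02^2 / (3*3.5175*365.25*86400)
Qv = 0.072254 m^3/s


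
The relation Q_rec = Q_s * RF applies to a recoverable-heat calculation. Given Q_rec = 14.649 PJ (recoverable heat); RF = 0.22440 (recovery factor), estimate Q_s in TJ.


Q_s = Q_rec / RF
Q_s = 14.649 / 0.22440
Q_s = 65.28075 PJ
Convert: 65.28075 PJ * 1000.0 = 65281 TJ
Q_s = 65281 TJ


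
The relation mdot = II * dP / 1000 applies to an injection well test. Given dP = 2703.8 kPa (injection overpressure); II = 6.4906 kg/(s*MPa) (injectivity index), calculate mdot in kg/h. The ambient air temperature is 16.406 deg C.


mdot = II * dP / 1000
mdot = 6.4906 * 2703.8 / 1000
mdot = 17.54928 kg/s
Convert: 17.54928 kg/s * 3600.0 = 63177 kg/h
mdot = 63177 kg/h


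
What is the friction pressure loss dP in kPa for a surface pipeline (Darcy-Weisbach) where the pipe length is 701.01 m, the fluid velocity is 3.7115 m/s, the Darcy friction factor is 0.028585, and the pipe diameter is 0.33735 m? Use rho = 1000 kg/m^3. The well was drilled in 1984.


dP = f * (L/D) * (rho*vel^2/2) / 1000
dP = 0.028585 * (701.01/0.33735) * (1000*3.7115^2/2) / 1000
dP = 409.12 kPa


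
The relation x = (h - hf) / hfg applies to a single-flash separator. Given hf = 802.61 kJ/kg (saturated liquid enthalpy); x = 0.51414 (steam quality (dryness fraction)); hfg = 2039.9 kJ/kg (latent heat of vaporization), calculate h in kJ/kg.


h = hf + x * hfg
h = 802.61 + 0.51414 * 2039.9
h = 1851.4 kJ/kg


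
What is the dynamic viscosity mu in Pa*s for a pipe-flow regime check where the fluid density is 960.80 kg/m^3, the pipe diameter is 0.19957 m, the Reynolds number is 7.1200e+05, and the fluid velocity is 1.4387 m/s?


mu = rho * vel * D / Re
mu = 960.80 * 1.4387 * 0.19957 / 7.1200e+05
mu = 0.00038745 Pa*s


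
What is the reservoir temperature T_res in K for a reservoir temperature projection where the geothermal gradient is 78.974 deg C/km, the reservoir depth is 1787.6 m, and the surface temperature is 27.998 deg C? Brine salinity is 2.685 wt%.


T_res = T_surf + grad * d / 1000
T_res = 27.998 + 78.974 * 1787.6 / 1000
T_res = 169.1719 deg C
Convert to K: 169.1719 + 273.15 = 442.32 K
T_res = 442.32 K


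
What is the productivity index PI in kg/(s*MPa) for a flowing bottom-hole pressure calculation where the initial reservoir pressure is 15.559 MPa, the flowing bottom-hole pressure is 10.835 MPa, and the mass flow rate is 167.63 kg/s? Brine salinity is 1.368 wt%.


PI = mdot / (P_i - P_wf)
PI = 167.63 / (15.559 - 10.835)
PI = 35.485 kg/(s*MPa)


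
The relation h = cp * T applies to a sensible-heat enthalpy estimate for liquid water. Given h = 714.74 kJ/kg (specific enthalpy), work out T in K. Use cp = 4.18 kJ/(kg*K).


T = h / cp
T = 714.74 / 4.18
T = 170.9904 deg C
Convert to K: 170.9904 + 273.15 = 444.14 K
T = 444.14 K


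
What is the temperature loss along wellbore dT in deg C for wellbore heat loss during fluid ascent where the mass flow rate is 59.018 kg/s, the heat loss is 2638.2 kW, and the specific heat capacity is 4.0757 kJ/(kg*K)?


dT = Q_loss / (mdot * cp)
dT = 2638.2 / (59.018 * 4.0757)
dT = 10.96784 K
Convert (temperature difference, 1 K = 1 deg C): 10.96784 K = 10.96784 deg C
dT = 10.968 deg C


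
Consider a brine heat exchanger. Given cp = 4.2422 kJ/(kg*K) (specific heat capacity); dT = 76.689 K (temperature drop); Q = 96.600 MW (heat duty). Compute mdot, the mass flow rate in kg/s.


mdot = Q * 1000 / (cp * dT)
mdot = 96.600 * 1000 / (4.2422 * 76.689)
mdot = 296.93 kg/s


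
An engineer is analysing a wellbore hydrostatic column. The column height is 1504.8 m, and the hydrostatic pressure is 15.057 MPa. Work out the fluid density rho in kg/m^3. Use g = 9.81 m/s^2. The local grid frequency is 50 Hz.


rho = P * 1e6 / (g * h)
rho = 15.057 * 1e6 / (9.81 * 1504.8)
rho = 1020.0 kg/m^3


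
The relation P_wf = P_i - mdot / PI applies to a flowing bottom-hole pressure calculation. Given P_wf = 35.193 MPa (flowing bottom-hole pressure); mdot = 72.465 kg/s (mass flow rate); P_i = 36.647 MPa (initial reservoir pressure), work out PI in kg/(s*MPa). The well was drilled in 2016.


PI = mdot / (P_i - P_wf)
PI = 72.465 / (36.647 - 35.193)
PI = 49.838 kg/(s*MPa)


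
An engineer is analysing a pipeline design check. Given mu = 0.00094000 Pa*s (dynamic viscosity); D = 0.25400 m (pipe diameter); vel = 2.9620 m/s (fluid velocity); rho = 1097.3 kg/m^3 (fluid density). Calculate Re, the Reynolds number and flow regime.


Step 1: Re = rho*vel*D/mu = 1097.3*2.962*0.254/0.00094 = 8.7825e+05
Step 2: Re = 8.7825e+05 > 4000, so flow is turbulent.
Re = 8.7825e+05 (turbulent)


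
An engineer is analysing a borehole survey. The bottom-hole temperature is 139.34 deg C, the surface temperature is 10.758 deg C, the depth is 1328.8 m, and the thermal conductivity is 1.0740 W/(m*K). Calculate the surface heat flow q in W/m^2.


Step 1: grad = (T_d - T_surf)/d * 1000 = (139.34 - 10.758)/1328.8 * 1000 = 96.76550 deg C/km
Step 2: q = k * grad / 1000 = 1.074 * 96.76550 / 1000 = 0.10393 W/m^2
q = 0.10393 W/m^2


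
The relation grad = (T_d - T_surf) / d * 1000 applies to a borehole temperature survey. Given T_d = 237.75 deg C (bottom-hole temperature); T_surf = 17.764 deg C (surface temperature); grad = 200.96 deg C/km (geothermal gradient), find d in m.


d = (T_d - T_surf) / grad * 1000
d = (237.75 - 17.764) / 200.96 * 1000
d = 1094.7 m


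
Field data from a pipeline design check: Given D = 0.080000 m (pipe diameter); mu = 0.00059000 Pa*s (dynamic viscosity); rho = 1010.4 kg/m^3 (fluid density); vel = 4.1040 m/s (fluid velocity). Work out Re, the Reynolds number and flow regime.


Step 1: Re = rho*vel*D/mu = 1010.4*4.104*0.08/0.00059 = 5.6226e+05
Step 2: Re = 5.6226e+05 > 4000, so flow is turbulent.
Re = 5.6226e+05 (turbulent)


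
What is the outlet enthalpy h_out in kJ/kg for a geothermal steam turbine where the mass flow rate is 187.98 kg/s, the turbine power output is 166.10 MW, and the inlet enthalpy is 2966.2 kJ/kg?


h_out = h_in - P * 1000 / mdot
h_out = 2966.2 - 166.10 * 1000 / 187.98
h_out = 2082.6 kJ/kg


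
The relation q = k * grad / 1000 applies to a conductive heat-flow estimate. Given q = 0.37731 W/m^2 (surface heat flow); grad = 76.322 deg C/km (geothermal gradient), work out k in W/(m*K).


k = q * 1000 / grad
k = 0.37731 * 1000 / 76.322
k = 4.9437 W/(m*K)


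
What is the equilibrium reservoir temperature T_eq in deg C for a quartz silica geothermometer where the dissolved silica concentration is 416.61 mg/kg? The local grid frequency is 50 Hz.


T_eq = 1309 / (5.19 - log10(SiO2)) - 273.15
T_eq = 1309 / (5.19 - log10(416.61)) - 273.15
T_eq = 236.13 deg C


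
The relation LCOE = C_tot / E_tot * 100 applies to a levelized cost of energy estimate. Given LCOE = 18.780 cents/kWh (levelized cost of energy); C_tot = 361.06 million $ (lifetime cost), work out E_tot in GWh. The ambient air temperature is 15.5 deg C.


E_tot = C_tot / LCOE * 100
E_tot = 361.06 / 18.780 * 100
E_tot = 1922.6 GWh


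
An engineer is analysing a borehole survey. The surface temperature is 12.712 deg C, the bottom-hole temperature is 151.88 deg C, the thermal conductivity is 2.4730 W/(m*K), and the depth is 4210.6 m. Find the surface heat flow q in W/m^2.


Step 1: grad = (T_d - T_surf)/d * 1000 = (151.88 - 12.712)/4210.6 * 1000 = 33.05182 deg C/km
Step 2: q = k * grad / 1000 = 2.473 * 33.05182 / 1000 = 0.081737 W/m^2
q = 0.081737 W/m^2


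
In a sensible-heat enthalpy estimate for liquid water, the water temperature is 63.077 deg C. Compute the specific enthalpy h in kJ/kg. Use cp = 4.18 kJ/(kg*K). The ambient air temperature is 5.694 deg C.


h = cp * T
h = 4.18 * 63.077
h = 263.66 kJ/kg


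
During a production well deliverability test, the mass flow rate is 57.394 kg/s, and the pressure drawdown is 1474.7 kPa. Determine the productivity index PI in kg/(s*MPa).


PI = mdot * 1000 / dP
PI = 57.394 * 1000 / 1474.7
PI = 38.919 kg/(s*MPa)


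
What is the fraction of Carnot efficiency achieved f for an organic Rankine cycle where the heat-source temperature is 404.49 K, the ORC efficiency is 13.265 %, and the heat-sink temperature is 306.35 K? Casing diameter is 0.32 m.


f = (eta_orc/100) / (1 - Tc/Th)
f = (13.265/100) / (1 - 306.35/404.49)
f = 0.54673


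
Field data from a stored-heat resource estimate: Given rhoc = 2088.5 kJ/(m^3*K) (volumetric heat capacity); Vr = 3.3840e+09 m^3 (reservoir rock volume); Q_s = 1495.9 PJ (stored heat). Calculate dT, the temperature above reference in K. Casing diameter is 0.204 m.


dT = Q_s * 1e12 / (Vr * rhoc)
dT = 1495.9 * 1e12 / (3.3840e+09 * 2088.5)
dT = 211.66 K


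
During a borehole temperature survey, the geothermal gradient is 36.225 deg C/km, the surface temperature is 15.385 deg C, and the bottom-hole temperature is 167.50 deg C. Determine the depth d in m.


d = (T_d - T_surf) / grad * 1000
d = (167.50 - 15.385) / 36.225 * 1000
d = 4199.2 m


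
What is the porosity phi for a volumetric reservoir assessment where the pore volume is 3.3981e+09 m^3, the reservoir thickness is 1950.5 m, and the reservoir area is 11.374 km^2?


phi = Vp / (A * 1e6 * hr)
phi = 3.3981e+09 / (11.374 * 1e6 * 1950.5)
phi = 0.15317


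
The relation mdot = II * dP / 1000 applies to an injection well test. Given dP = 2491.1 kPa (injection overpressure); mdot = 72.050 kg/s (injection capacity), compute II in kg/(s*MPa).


II = mdot * 1000 / dP
II = 72.050 * 1000 / 2491.1
II = 28.923 kg/(s*MPa)


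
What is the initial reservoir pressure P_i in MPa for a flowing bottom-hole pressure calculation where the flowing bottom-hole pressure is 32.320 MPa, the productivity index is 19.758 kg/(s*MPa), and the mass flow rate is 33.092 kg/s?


P_i = P_wf + mdot / PI
P_i = 32.320 + 33.092 / 19.758
P_i = 33.995 MPa


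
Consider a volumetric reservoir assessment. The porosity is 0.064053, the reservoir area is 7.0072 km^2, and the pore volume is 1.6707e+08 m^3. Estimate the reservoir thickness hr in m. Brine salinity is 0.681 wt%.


hr = Vp / (A * 1e6 * phi)
hr = 1.6707e+08 / (7.0072 * 1e6 * 0.064053)
hr = 372.23 m


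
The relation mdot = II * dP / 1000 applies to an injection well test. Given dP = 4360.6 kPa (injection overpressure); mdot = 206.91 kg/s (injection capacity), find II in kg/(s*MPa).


II = mdot * 1000 / dP
II = 206.91 * 1000 / 4360.6
II = 47.450 kg/(s*MPa)


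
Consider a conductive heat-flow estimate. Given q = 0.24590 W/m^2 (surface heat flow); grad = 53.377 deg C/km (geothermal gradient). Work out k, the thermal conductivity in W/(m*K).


k = q * 1000 / grad
k = 0.24590 * 1000 / 53.377
k = 4.6069 W/(m*K)


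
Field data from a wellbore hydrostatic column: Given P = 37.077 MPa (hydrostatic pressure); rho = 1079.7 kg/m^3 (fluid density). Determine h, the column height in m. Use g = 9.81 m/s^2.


h = P * 1e6 / (g * rho)
h = 37.077 * 1e6 / (9.81 * 1079.7)
h = 3500.5 m


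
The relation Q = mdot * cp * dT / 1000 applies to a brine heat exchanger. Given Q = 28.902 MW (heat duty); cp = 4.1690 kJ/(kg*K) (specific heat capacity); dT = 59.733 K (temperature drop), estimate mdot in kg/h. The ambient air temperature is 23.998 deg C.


mdot = Q * 1000 / (cp * dT)
mdot = 28.902 * 1000 / (4.1690 * 59.733)
mdot = 116.0598 kg/s
Convert: 116.0598 kg/s * 3600.0 = 4.1782e+05 kg/h
mdot = 4.1782e+05 kg/h


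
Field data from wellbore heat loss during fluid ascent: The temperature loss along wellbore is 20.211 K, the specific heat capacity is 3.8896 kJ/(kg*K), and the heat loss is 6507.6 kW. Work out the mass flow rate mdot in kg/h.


mdot = Q_loss / (cp * dT)
mdot = 6507.6 / (3.8896 * 20.211)
mdot = 82.78051 kg/s
Convert: 82.78051 kg/s * 3600.0 = 2.9801e+05 kg/h
mdot = 2.9801e+05 kg/h


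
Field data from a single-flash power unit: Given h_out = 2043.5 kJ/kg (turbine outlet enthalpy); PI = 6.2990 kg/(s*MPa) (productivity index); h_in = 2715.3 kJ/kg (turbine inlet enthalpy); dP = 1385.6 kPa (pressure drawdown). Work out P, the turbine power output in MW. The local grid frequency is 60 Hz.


Step 1: mdot = PI * dP / 1000 = 6.299 * 1385.6 / 1000 = 8.727894 kg/s
Step 2: P = mdot*(h_in - h_out)/1000 = 8.727894*(2715.3 - 2043.5)/1000 = 5.8634 MW
P = 5.8634 MW


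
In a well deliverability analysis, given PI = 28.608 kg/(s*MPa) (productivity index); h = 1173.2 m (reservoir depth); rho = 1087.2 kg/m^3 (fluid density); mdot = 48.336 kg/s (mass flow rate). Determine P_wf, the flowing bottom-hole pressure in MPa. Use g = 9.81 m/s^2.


Step 1: P_i = rho*g*h/1e6 = 1087.2*9.81*1173.2/1e6 = 12.51268 MPa
Step 2: P_wf = P_i - mdot/PI = 12.51268 - 48.336/28.608 = 10.823 MPa
P_wf = 10.823 MPa


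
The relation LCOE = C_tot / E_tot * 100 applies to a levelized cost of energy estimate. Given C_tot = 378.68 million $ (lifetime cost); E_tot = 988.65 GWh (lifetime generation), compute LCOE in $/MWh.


LCOE = C_tot / E_tot * 100
LCOE = 378.68 / 988.65 * 100
LCOE = 38.30274 cents/kWh
Convert: 38.30274 cents/kWh * 10.0 = 383.03 $/MWh
LCOE = 383.03 $/MWh


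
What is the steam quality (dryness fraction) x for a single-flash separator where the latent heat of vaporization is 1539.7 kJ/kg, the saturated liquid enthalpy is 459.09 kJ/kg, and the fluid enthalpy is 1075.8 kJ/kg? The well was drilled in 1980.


x = (h - hf) / hfg
x = (1075.8 - 459.09) / 1539.7
x = 0.40054


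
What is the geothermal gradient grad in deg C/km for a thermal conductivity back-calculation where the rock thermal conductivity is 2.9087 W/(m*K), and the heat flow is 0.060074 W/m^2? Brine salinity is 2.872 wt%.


grad = q / k * 1000
grad = 0.060074 / 2.9087 * 1000
grad = 20.653 deg C/km


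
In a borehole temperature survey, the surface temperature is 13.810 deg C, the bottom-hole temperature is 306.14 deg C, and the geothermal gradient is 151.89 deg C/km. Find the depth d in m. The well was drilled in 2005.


d = (T_d - T_surf) / grad * 1000
d = (306.14 - 13.810) / 151.89 * 1000
d = 1924.6 m


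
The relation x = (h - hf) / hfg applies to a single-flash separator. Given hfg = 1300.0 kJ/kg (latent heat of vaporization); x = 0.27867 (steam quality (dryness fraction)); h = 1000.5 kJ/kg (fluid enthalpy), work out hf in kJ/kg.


hf = h - x * hfg
hf = 1000.5 - 0.27867 * 1300.0
hf = 638.23 kJ/kg


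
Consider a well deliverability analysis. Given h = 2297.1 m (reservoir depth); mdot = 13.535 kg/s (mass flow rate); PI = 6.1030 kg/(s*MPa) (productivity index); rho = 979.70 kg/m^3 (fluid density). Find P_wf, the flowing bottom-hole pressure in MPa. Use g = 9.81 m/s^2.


Step 1: P_i = rho*g*h/1e6 = 979.7*9.81*2297.1/1e6 = 22.07710 MPa
Step 2: P_wf = P_i - mdot/PI = 22.07710 - 13.535/6.103 = 19.859 MPa
P_wf = 19.859 MPa


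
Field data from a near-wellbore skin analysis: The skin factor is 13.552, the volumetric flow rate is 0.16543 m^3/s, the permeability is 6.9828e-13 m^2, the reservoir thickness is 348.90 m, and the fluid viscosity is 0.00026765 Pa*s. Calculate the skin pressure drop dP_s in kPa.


dP_s = S * q * mu / (2*pi*k*hr) / 1000
dP_s = 13.552 * 0.16543 * 0.00026765 / (2*pi*6.9828e-13*348.90) / 1000
dP_s = 391.99 kPa


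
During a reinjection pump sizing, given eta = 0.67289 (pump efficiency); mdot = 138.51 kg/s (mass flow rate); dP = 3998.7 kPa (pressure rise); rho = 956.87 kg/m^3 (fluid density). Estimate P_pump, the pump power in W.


P_pump = mdot * dP / (rho * eta)
P_pump = 138.51 * 3998.7 / (956.87 * 0.67289)
P_pump = 860.2069 kW
Convert: 860.2069 kW * 1000.0 = 8.6021e+05 W
P_pump = 8.6021e+05 W


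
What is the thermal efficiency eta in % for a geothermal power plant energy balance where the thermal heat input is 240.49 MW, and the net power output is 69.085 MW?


eta = W_net / Q_in * 100
eta = 69.085 / 240.49 * 100
eta = 28.727 %


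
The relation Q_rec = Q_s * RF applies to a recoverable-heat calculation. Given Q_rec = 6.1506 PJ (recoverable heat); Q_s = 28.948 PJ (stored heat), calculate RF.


RF = Q_rec / Q_s
RF = 6.1506 / 28.948
RF = 0.21247


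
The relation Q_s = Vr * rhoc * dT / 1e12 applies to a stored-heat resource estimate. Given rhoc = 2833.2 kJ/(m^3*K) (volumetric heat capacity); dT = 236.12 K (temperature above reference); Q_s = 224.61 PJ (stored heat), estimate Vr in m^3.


Vr = Q_s * 1e12 / (rhoc * dT)
Vr = 224.61 * 1e12 / (2833.2 * 236.12)
Vr = 3.3575e+08 m^3


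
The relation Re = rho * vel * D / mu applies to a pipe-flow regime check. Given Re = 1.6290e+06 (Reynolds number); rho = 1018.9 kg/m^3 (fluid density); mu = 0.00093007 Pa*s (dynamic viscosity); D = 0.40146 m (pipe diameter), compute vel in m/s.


vel = Re * mu / (rho * D)
vel = 1.6290e+06 * 0.00093007 / (1018.9 * 0.40146)
vel = 3.7039 m/s


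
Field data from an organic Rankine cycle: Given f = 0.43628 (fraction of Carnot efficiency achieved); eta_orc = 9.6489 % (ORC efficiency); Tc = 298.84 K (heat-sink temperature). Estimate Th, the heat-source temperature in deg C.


Th = Tc / (1 - (eta_orc/100)/f)
Th = 298.84 / (1 - (9.6489/100)/0.43628)
Th = 383.7003 K
Convert to deg C: 383.7003 - 273.15 = 110.55 deg C
Th = 110.55 deg C


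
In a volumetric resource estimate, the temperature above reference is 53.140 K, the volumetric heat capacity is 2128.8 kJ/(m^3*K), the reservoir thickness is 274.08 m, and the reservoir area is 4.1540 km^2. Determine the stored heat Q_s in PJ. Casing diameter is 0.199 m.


Step 1: Vr = A*1e6*hr = 4.154*1e6*274.08 = 1.138528e+09 m^3
Step 2: Q_s = Vr*rhoc*dT/1e12 = 1.138528e+09*2128.8*53.14/1e12 = 128.80 PJ
Q_s = 128.80 PJ


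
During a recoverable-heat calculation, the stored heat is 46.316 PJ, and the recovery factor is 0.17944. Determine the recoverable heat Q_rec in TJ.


Q_rec = Q_s * RF
Q_rec = 46.316 * 0.17944
Q_rec = 8.310943 PJ
Convert: 8.310943 PJ * 1000.0 = 8310.9 TJ
Q_rec = 8310.9 TJ


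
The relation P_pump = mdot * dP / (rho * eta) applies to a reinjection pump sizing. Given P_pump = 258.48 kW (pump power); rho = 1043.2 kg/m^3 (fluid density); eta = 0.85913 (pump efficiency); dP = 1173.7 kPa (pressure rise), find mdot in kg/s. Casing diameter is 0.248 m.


mdot = P_pump * rho * eta / dP
mdot = 258.48 * 1043.2 * 0.85913 / 1173.7
mdot = 197.38 kg/s


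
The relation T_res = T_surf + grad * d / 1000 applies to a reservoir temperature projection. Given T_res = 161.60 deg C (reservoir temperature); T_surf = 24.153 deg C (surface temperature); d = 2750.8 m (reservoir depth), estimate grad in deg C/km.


grad = (T_res - T_surf) / d * 1000
grad = (161.60 - 24.153) / 2750.8 * 1000
grad = 49.966 deg C/km


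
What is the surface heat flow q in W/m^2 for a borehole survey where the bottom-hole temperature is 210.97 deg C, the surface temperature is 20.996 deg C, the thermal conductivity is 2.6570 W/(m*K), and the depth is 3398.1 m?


Step 1: grad = (T_d - T_surf)/d * 1000 = (210.97 - 20.996)/3398.1 * 1000 = 55.90595 deg C/km
Step 2: q = k * grad / 1000 = 2.657 * 55.90595 / 1000 = 0.14854 W/m^2
q = 0.14854 W/m^2


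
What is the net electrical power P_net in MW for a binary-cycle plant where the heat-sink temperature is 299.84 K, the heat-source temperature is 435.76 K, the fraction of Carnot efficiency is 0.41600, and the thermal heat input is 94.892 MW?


Step 1: eta = (1 - Tc/Th)*f = (1 - 299.84/435.76)*0.416 = 0.1297566
Step 2: P_net = eta * Q_in = 0.1297566 * 94.892 = 12.313 MW
P_net = 12.313 MW


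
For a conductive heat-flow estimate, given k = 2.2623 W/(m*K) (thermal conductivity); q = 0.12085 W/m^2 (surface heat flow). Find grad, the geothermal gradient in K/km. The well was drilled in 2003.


grad = q * 1000 / k
grad = 0.12085 * 1000 / 2.2623
grad = 53.41909 deg C/km
Convert: 53.41909 deg C/km * 1.0 = 53.419 K/km
grad = 53.419 K/km


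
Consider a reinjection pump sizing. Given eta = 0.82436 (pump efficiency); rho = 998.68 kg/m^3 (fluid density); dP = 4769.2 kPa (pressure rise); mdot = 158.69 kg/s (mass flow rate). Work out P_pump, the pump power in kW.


P_pump = mdot * dP / (rho * eta)
P_pump = 158.69 * 4769.2 / (998.68 * 0.82436)
P_pump = 919.29 kW


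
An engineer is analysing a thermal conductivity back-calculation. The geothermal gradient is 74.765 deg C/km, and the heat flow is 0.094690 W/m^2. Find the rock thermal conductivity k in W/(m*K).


k = q / (grad / 1000)
k = 0.094690 / (74.765 / 1000)
k = 1.2665 W/(m*K)


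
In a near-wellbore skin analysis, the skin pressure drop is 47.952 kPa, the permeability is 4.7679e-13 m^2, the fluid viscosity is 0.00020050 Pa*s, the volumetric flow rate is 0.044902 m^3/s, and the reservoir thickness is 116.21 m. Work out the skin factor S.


S = dP_s * 1000 * 2*pi*k*hr / (q*mu)
S = 47.952 * 1000 * 2*pi*4.7679e-13*116.21 / (0.044902*0.00020050)
S = 1.8543


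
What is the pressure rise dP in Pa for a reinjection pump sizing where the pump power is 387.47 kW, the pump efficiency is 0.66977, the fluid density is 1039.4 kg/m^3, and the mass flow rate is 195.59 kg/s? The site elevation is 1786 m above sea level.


dP = P_pump * rho * eta / mdot
dP = 387.47 * 1039.4 * 0.66977 / 195.59
dP = 1379.113 kPa
Convert: 1379.113 kPa * 1000.0 = 1.3791e+06 Pa
dP = 1.3791e+06 Pa


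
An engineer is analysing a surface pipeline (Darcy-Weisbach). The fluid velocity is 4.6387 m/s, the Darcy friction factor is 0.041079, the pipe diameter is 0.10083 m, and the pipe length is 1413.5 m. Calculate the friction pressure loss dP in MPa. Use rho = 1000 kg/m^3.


dP = f * (L/D) * (rho*vel^2/2) / 1000
dP = 0.041079 * (1413.5/0.10083) * (1000*4.6387^2/2) / 1000
dP = 6195.673 kPa
Convert: 6195.673 kPa * 0.001 = 6.1957 MPa
dP = 6.1957 MPa


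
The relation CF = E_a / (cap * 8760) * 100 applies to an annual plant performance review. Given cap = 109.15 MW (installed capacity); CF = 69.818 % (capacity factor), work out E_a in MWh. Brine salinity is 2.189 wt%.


E_a = CF / 100 * cap * 8760
E_a = 69.818 / 100 * 109.15 * 8760
E_a = 6.6757e+05 MWh


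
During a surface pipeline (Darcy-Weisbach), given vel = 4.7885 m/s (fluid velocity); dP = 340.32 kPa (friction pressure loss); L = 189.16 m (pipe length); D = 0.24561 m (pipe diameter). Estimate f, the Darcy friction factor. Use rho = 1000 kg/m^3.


f = dP*1000 / ((L/D)*(rho*vel^2/2))
f = 340.32*1000 / ((189.16/0.24561)*(1000*4.7885^2/2))
f = 0.038542


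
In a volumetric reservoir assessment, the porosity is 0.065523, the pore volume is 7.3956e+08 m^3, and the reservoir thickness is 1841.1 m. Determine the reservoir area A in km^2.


A = Vp / (1e6 * hr * phi)
A = 7.3956e+08 / (1e6 * 1841.1 * 0.065523)
A = 6.1306 km^2


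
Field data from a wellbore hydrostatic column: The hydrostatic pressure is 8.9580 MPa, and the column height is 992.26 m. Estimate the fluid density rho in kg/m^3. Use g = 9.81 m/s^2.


rho = P * 1e6 / (g * h)
rho = 8.9580 * 1e6 / (9.81 * 992.26)
rho = 920.27 kg/m^3


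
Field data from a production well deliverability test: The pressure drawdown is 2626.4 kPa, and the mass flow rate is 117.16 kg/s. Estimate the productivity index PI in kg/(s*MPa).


PI = mdot * 1000 / dP
PI = 117.16 * 1000 / 2626.4
PI = 44.609 kg/(s*MPa)


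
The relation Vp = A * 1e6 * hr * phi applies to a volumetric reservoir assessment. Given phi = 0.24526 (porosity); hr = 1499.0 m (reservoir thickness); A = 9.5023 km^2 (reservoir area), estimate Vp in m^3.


Vp = A * 1e6 * hr * phi
Vp = 9.5023 * 1e6 * 1499.0 * 0.24526
Vp = 3.4935e+09 m^3


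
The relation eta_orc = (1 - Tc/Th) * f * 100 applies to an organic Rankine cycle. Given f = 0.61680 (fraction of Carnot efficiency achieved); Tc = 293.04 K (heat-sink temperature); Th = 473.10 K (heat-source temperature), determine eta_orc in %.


eta_orc = (1 - Tc/Th) * f * 100
eta_orc = (1 - 293.04/473.10) * 0.61680 * 100
eta_orc = 23.475 %


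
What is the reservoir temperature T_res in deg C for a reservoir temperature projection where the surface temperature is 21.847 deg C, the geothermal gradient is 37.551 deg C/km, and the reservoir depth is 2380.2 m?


T_res = T_surf + grad * d / 1000
T_res = 21.847 + 37.551 * 2380.2 / 1000
T_res = 111.23 deg C


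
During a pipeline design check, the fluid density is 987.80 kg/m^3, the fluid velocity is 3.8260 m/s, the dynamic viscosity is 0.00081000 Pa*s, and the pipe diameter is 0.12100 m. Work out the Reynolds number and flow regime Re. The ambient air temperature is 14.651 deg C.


Step 1: Re = rho*vel*D/mu = 987.8*3.826*0.121/0.00081 = 5.6457e+05
Step 2: Re = 5.6457e+05 > 4000, so flow is turbulent.
Re = 5.6457e+05 (turbulent)


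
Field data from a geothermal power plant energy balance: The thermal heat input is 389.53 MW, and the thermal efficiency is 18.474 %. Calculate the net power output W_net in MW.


W_net = eta / 100 * Q_in
W_net = 18.474 / 100 * 389.53
W_net = 71.962 MW


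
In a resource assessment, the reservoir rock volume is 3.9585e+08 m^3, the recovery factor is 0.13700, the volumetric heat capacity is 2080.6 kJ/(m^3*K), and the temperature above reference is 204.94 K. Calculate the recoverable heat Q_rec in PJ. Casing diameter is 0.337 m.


Step 1: Q_s = Vr*rhoc*dT/1e12 = 3.9585e+08*2080.6*204.94/1e12 = 168.7897 PJ
Step 2: Q_rec = Q_s * RF = 168.7897 * 0.137 = 23.124 PJ
Q_rec = 23.124 PJ


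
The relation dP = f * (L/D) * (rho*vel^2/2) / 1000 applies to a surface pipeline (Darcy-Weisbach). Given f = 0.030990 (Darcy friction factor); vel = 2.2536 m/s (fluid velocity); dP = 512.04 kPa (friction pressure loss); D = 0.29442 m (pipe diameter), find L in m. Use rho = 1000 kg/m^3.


L = dP*1000*D / (f*rho*vel^2/2)
L = 512.04*1000*0.29442 / (0.030990*1000*2.2536^2/2)
L = 1915.7 m


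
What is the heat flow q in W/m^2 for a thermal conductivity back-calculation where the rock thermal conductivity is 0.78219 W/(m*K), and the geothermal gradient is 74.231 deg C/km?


q = k * grad / 1000
q = 0.78219 * 74.231 / 1000
q = 0.058063 W/m^2


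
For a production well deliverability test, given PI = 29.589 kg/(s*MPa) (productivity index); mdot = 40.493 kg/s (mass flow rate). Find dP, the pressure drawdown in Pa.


dP = mdot * 1000 / PI
dP = 40.493 * 1000 / 29.589
dP = 1368.515 kPa
Convert: 1368.515 kPa * 1000.0 = 1.3685e+06 Pa
dP = 1.3685e+06 Pa


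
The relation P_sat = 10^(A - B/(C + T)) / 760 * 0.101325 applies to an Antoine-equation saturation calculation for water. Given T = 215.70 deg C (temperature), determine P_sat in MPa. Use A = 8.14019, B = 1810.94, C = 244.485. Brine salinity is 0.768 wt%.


P_sat = 10^(A - B/(C + T)) / 760 * 0.101325
P_sat = 10^(8.14019 - 1810.94/(244.485 + 215.70)) / 760 * 0.101325
P_sat = 2.1372 MPa


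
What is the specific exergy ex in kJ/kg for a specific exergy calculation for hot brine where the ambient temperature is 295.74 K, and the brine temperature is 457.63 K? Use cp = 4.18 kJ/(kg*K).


ex = cp * ((T_b - T_0) - T_0 * ln(T_b/T_0))
ex = 4.18 * ((457.63 - 295.74) - 295.74 * ln(457.63/295.74))
ex = 137.00 kJ/kg


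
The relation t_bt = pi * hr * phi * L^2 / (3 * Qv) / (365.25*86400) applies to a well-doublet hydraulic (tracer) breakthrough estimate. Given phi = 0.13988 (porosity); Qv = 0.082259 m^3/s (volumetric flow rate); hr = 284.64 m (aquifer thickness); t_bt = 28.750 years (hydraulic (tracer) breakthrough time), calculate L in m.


L = sqrt(t_bt*365.25*86400*3*Qv / (pi*hr*phi))
L = sqrt(28.750*365.25*86400*3*0.082259 / (pi*284.64*0.13988))
L = 1337.9 m


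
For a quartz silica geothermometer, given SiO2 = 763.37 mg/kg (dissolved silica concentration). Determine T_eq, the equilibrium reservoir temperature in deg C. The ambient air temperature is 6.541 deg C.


T_eq = 1309 / (5.19 - log10(SiO2)) - 273.15
T_eq = 1309 / (5.19 - log10(763.37)) - 273.15
T_eq = 294.19 deg C


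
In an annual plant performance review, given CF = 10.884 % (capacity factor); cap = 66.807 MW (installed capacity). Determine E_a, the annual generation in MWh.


E_a = CF / 100 * cap * 8760
E_a = 10.884 / 100 * 66.807 * 8760
E_a = 63696 MWh


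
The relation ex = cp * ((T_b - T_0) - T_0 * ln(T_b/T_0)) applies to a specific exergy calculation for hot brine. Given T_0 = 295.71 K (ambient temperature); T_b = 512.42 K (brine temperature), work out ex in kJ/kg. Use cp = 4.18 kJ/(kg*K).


ex = cp * ((T_b - T_0) - T_0 * ln(T_b/T_0))
ex = 4.18 * ((512.42 - 295.71) - 295.71 * ln(512.42/295.71))
ex = 226.30 kJ/kg


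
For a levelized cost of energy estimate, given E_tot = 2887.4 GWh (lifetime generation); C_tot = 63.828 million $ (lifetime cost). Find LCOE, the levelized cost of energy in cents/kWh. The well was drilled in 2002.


LCOE = C_tot / E_tot * 100
LCOE = 63.828 / 2887.4 * 100
LCOE = 2.2106 cents/kWh


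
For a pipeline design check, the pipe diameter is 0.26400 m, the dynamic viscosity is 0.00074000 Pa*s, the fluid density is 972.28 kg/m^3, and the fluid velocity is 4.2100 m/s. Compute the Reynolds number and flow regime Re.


Step 1: Re = rho*vel*D/mu = 972.28*4.21*0.264/0.00074 = 1.4603e+06
Step 2: Re = 1.4603e+06 > 4000, so flow is turbulent.
Re = 1.4603e+06 (turbulent)


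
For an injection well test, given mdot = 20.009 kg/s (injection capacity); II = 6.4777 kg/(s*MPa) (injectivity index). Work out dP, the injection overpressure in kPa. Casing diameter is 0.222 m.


dP = mdot * 1000 / II
dP = 20.009 * 1000 / 6.4777
dP = 3088.9 kPa


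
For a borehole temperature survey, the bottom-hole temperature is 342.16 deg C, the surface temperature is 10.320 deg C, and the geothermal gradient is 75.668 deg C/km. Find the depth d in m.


d = (T_d - T_surf) / grad * 1000
d = (342.16 - 10.320) / 75.668 * 1000
d = 4385.5 m


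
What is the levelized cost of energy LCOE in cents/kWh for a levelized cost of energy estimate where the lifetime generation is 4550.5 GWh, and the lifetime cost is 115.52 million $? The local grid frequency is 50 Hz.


LCOE = C_tot / E_tot * 100
LCOE = 115.52 / 4550.5 * 100
LCOE = 2.5386 cents/kWh


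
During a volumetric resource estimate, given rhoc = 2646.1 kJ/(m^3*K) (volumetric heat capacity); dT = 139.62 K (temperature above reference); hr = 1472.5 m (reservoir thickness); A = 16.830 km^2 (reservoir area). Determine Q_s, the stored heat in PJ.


Step 1: Vr = A*1e6*hr = 16.83*1e6*1472.5 = 2.478218e+10 m^3
Step 2: Q_s = Vr*rhoc*dT/1e12 = 2.478218e+10*2646.1*139.62/1e12 = 9155.7 PJ
Q_s = 9155.7 PJ


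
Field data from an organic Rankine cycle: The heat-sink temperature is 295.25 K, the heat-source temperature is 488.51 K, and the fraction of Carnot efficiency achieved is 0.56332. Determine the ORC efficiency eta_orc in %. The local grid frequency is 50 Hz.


eta_orc = (1 - Tc/Th) * f * 100
eta_orc = (1 - 295.25/488.51) * 0.56332 * 100
eta_orc = 22.286 %


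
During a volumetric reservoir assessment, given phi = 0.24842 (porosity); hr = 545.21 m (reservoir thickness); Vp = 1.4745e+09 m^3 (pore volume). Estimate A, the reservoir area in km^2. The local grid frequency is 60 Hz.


A = Vp / (1e6 * hr * phi)
A = 1.4745e+09 / (1e6 * 545.21 * 0.24842)
A = 10.887 km^2


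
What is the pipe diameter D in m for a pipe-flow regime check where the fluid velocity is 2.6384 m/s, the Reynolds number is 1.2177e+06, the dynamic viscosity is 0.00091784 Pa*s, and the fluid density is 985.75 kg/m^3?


D = Re * mu / (rho * vel)
D = 1.2177e+06 * 0.00091784 / (985.75 * 2.6384)
D = 0.42973 m


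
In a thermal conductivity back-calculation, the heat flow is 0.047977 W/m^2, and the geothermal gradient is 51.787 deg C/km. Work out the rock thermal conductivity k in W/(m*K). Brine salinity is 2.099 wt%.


k = q / (grad / 1000)
k = 0.047977 / (51.787 / 1000)
k = 0.92643 W/(m*K)


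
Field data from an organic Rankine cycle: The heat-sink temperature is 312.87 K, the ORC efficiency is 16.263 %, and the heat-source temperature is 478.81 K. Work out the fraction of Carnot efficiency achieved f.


f = (eta_orc/100) / (1 - Tc/Th)
f = (16.263/100) / (1 - 312.87/478.81)
f = 0.46926
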